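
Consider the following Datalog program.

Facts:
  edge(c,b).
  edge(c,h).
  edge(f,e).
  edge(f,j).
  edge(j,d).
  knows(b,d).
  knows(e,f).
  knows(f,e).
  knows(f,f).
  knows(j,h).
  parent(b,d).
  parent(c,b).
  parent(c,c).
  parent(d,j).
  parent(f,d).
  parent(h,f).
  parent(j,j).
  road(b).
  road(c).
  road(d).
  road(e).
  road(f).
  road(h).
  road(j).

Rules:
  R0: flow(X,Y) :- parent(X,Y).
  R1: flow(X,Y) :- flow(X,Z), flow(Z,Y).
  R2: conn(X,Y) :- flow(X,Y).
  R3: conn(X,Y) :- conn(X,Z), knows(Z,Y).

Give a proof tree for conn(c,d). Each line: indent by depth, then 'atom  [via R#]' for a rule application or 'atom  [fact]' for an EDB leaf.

conn(c,d)  [via R2]
  flow(c,d)  [via R1]
    flow(c,b)  [via R0]
      parent(c,b)  [fact]
    flow(b,d)  [via R0]
      parent(b,d)  [fact]

round 1: derive flow(b,d) via R0 from parent(b,d)
round 1: derive flow(c,b) via R0 from parent(c,b)
round 1: derive flow(c,c) via R0 from parent(c,c)
round 1: derive flow(d,j) via R0 from parent(d,j)
round 1: derive flow(f,d) via R0 from parent(f,d)
round 1: derive flow(h,f) via R0 from parent(h,f)
round 1: derive flow(j,j) via R0 from parent(j,j)
round 2: derive flow(b,j) via R1 from flow(b,d), flow(d,j)
round 2: derive flow(c,d) via R1 from flow(c,b), flow(b,d)
round 2: derive flow(f,j) via R1 from flow(f,d), flow(d,j)
round 2: derive flow(h,d) via R1 from flow(h,f), flow(f,d)
round 2: derive conn(b,d) via R2 from flow(b,d)
round 2: derive conn(c,b) via R2 from flow(c,b)
round 2: derive conn(c,c) via R2 from flow(c,c)
round 2: derive conn(d,j) via R2 from flow(d,j)
round 2: derive conn(f,d) via R2 from flow(f,d)
round 2: derive conn(h,f) via R2 from flow(h,f)
round 2: derive conn(j,j) via R2 from flow(j,j)
round 3: derive flow(c,j) via R1 from flow(c,b), flow(b,j)
round 3: derive flow(h,j) via R1 from flow(h,d), flow(d,j)
round 3: derive conn(b,j) via R2 from flow(b,j)
round 3: derive conn(c,d) via R2 from flow(c,d)
round 3: derive conn(f,j) via R2 from flow(f,j)
round 3: derive conn(h,d) via R2 from flow(h,d)
round 3: derive conn(d,h) via R3 from conn(d,j), knows(j,h)
round 3: derive conn(h,e) via R3 from conn(h,f), knows(f,e)
round 3: derive conn(j,h) via R3 from conn(j,j), knows(j,h)
round 4: derive conn(c,j) via R2 from flow(c,j)
round 4: derive conn(h,j) via R2 from flow(h,j)
round 4: derive conn(b,h) via R3 from conn(b,j), knows(j,h)
round 4: derive conn(f,h) via R3 from conn(f,j), knows(j,h)
round 5: derive conn(c,h) via R3 from conn(c,j), knows(j,h)
round 5: derive conn(h,h) via R3 from conn(h,j), knows(j,h)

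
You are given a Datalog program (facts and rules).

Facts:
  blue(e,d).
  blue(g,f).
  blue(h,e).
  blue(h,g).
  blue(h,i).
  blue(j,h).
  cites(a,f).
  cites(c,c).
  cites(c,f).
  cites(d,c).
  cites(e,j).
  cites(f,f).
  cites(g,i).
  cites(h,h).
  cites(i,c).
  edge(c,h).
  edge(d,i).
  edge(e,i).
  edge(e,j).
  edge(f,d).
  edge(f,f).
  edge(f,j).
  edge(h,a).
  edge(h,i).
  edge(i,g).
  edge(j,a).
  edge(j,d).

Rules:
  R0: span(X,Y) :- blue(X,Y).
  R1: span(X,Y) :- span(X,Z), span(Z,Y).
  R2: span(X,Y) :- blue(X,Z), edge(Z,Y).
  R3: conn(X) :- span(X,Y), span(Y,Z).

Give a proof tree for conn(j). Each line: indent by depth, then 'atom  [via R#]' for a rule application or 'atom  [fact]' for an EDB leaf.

round 1: derive span(e,d) via R0 from blue(e,d)
round 1: derive span(g,f) via R0 from blue(g,f)
round 1: derive span(h,e) via R0 from blue(h,e)
round 1: derive span(h,g) via R0 from blue(h,g)
round 1: derive span(h,i) via R0 from blue(h,i)
round 1: derive span(j,h) via R0 from blue(j,h)
round 1: derive span(e,i) via R2 from blue(e,d), edge(d,i)
round 1: derive span(g,d) via R2 from blue(g,f), edge(f,d)
round 1: derive span(g,j) via R2 from blue(g,f), edge(f,j)
round 1: derive span(h,j) via R2 from blue(h,e), edge(e,j)
round 1: derive span(j,a) via R2 from blue(j,h), edge(h,a)
round 1: derive span(j,i) via R2 from blue(j,h), edge(h,i)
round 2: derive span(g,a) via R1 from span(g,j), span(j,a)
round 2: derive span(g,h) via R1 from span(g,j), span(j,h)
round 2: derive span(g,i) via R1 from span(g,j), span(j,i)
round 2: derive span(h,a) via R1 from span(h,j), span(j,a)
round 2: derive span(h,d) via R1 from span(h,e), span(e,d)
round 2: derive span(h,f) via R1 from span(h,g), span(g,f)
round 2: derive span(h,h) via R1 from span(h,j), span(j,h)
round 2: derive span(j,e) via R1 from span(j,h), span(h,e)
round 2: derive span(j,g) via R1 from span(j,h), span(h,g)
round 2: derive span(j,j) via R1 from span(j,h), span(h,j)
round 2: derive conn(g) via R3 from span(g,j), span(j,a)
round 2: derive conn(h) via R3 from span(h,e), span(e,d)
round 2: derive conn(j) via R3 from span(j,h), span(h,e)
round 3: derive span(g,e) via R1 from span(g,h), span(h,e)
round 3: derive span(g,g) via R1 from span(g,h), span(h,g)
round 3: derive span(j,d) via R1 from span(j,e), span(e,d)
round 3: derive span(j,f) via R1 from span(j,g), span(g,f)

conn(j)  [via R3]
  span(j,h)  [via R0]
    blue(j,h)  [fact]
  span(h,e)  [via R0]
    blue(h,e)  [fact]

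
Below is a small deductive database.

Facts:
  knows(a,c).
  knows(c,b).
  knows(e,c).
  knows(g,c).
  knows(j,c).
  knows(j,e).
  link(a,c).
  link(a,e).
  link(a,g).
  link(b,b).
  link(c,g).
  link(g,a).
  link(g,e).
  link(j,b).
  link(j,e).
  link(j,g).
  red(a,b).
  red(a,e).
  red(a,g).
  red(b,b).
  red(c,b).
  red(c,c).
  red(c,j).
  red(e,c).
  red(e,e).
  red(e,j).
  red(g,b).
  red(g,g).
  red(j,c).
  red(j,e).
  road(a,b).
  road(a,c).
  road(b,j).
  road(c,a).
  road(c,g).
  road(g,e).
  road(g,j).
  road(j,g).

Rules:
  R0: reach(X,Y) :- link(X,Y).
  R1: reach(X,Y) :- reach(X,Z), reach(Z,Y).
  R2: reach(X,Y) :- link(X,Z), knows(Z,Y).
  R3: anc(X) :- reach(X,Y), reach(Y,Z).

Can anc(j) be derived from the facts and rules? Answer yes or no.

round 1: derive reach(a,c) via R0 from link(a,c)
round 1: derive reach(a,e) via R0 from link(a,e)
round 1: derive reach(a,g) via R0 from link(a,g)
round 1: derive reach(b,b) via R0 from link(b,b)
round 1: derive reach(c,g) via R0 from link(c,g)
round 1: derive reach(g,a) via R0 from link(g,a)
round 1: derive reach(g,e) via R0 from link(g,e)
round 1: derive reach(j,b) via R0 from link(j,b)
round 1: derive reach(j,e) via R0 from link(j,e)
round 1: derive reach(j,g) via R0 from link(j,g)
round 1: derive reach(a,b) via R2 from link(a,c), knows(c,b)
round 1: derive reach(c,c) via R2 from link(c,g), knows(g,c)
round 1: derive reach(g,c) via R2 from link(g,a), knows(a,c)
round 1: derive reach(j,c) via R2 from link(j,e), knows(e,c)
round 2: derive reach(a,a) via R1 from reach(a,g), reach(g,a)
round 2: derive reach(c,a) via R1 from reach(c,g), reach(g,a)
round 2: derive reach(c,e) via R1 from reach(c,g), reach(g,e)
round 2: derive reach(g,b) via R1 from reach(g,a), reach(a,b)
round 2: derive reach(g,g) via R1 from reach(g,a), reach(a,g)
round 2: derive reach(j,a) via R1 from reach(j,g), reach(g,a)
round 2: derive anc(a) via R3 from reach(a,b), reach(b,b)
round 2: derive anc(b) via R3 from reach(b,b), reach(b,b)
round 2: derive anc(c) via R3 from reach(c,c), reach(c,c)
round 2: derive anc(g) via R3 from reach(g,a), reach(a,b)
round 2: derive anc(j) via R3 from reach(j,b), reach(b,b)
round 3: derive reach(c,b) via R1 from reach(c,a), reach(a,b)

yes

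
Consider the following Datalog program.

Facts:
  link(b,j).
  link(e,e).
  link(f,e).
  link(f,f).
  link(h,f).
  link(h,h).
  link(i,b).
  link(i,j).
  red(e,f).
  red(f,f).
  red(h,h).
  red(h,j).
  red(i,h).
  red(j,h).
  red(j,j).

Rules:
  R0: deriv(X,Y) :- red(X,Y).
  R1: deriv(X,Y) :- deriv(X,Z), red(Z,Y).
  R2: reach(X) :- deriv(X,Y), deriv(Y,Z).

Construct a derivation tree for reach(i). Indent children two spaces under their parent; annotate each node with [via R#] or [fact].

round 1: derive deriv(e,f) via R0 from red(e,f)
round 1: derive deriv(f,f) via R0 from red(f,f)
round 1: derive deriv(h,h) via R0 from red(h,h)
round 1: derive deriv(h,j) via R0 from red(h,j)
round 1: derive deriv(i,h) via R0 from red(i,h)
round 1: derive deriv(j,h) via R0 from red(j,h)
round 1: derive deriv(j,j) via R0 from red(j,j)
round 2: derive deriv(i,j) via R1 from deriv(i,h), red(h,j)
round 2: derive reach(e) via R2 from deriv(e,f), deriv(f,f)
round 2: derive reach(f) via R2 from deriv(f,f), deriv(f,f)
round 2: derive reach(h) via R2 from deriv(h,h), deriv(h,h)
round 2: derive reach(i) via R2 from deriv(i,h), deriv(h,h)
round 2: derive reach(j) via R2 from deriv(j,h), deriv(h,h)

reach(i)  [via R2]
  deriv(i,h)  [via R0]
    red(i,h)  [fact]
  deriv(h,h)  [via R0]
    red(h,h)  [fact]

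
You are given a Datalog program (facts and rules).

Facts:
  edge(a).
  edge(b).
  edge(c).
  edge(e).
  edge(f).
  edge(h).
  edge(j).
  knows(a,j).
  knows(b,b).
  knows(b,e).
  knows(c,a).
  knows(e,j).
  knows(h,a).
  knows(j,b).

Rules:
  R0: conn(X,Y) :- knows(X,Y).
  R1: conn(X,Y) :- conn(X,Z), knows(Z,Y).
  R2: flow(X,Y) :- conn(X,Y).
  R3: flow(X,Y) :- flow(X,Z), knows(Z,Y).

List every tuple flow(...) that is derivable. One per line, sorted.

round 1: derive conn(a,j) via R0 from knows(a,j)
round 1: derive conn(b,b) via R0 from knows(b,b)
round 1: derive conn(b,e) via R0 from knows(b,e)
round 1: derive conn(c,a) via R0 from knows(c,a)
round 1: derive conn(e,j) via R0 from knows(e,j)
round 1: derive conn(h,a) via R0 from knows(h,a)
round 1: derive conn(j,b) via R0 from knows(j,b)
round 2: derive conn(a,b) via R1 from conn(a,j), knows(j,b)
round 2: derive conn(b,j) via R1 from conn(b,e), knows(e,j)
round 2: derive conn(c,j) via R1 from conn(c,a), knows(a,j)
round 2: derive conn(e,b) via R1 from conn(e,j), knows(j,b)
round 2: derive conn(h,j) via R1 from conn(h,a), knows(a,j)
round 2: derive conn(j,e) via R1 from conn(j,b), knows(b,e)
round 2: derive flow(a,j) via R2 from conn(a,j)
round 2: derive flow(b,b) via R2 from conn(b,b)
round 2: derive flow(b,e) via R2 from conn(b,e)
round 2: derive flow(c,a) via R2 from conn(c,a)
round 2: derive flow(e,j) via R2 from conn(e,j)
round 2: derive flow(h,a) via R2 from conn(h,a)
round 2: derive flow(j,b) via R2 from conn(j,b)
round 3: derive conn(a,e) via R1 from conn(a,b), knows(b,e)
round 3: derive conn(c,b) via R1 from conn(c,j), knows(j,b)
round 3: derive conn(e,e) via R1 from conn(e,b), knows(b,e)
round 3: derive conn(h,b) via R1 from conn(h,j), knows(j,b)
round 3: derive conn(j,j) via R1 from conn(j,e), knows(e,j)
round 3: derive flow(a,b) via R2 from conn(a,b)
round 3: derive flow(b,j) via R2 from conn(b,j)
round 3: derive flow(c,j) via R2 from conn(c,j)
round 3: derive flow(e,b) via R2 from conn(e,b)
round 3: derive flow(h,j) via R2 from conn(h,j)
round 3: derive flow(j,e) via R2 from conn(j,e)
round 4: derive conn(c,e) via R1 from conn(c,b), knows(b,e)
round 4: derive conn(h,e) via R1 from conn(h,b), knows(b,e)
round 4: derive flow(a,e) via R2 from conn(a,e)
round 4: derive flow(c,b) via R2 from conn(c,b)
round 4: derive flow(e,e) via R2 from conn(e,e)
round 4: derive flow(h,b) via R2 from conn(h,b)
round 4: derive flow(j,j) via R2 from conn(j,j)
round 5: derive flow(c,e) via R2 from conn(c,e)
round 5: derive flow(h,e) via R2 from conn(h,e)

flow(a,b)
flow(a,e)
flow(a,j)
flow(b,b)
flow(b,e)
flow(b,j)
flow(c,a)
flow(c,b)
flow(c,e)
flow(c,j)
flow(e,b)
flow(e,e)
flow(e,j)
flow(h,a)
flow(h,b)
flow(h,e)
flow(h,j)
flow(j,b)
flow(j,e)
flow(j,j)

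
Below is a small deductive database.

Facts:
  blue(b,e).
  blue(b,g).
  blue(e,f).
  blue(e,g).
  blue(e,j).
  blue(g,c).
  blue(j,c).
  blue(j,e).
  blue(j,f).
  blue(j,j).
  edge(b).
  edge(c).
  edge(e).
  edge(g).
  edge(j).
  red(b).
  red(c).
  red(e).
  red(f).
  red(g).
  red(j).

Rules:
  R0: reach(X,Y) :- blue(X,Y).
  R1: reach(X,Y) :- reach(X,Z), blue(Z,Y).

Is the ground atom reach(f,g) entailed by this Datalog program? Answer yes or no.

no

round 1: derive reach(b,e) via R0 from blue(b,e)
round 1: derive reach(b,g) via R0 from blue(b,g)
round 1: derive reach(e,f) via R0 from blue(e,f)
round 1: derive reach(e,g) via R0 from blue(e,g)
round 1: derive reach(e,j) via R0 from blue(e,j)
round 1: derive reach(g,c) via R0 from blue(g,c)
round 1: derive reach(j,c) via R0 from blue(j,c)
round 1: derive reach(j,e) via R0 from blue(j,e)
round 1: derive reach(j,f) via R0 from blue(j,f)
round 1: derive reach(j,j) via R0 from blue(j,j)
round 2: derive reach(b,c) via R1 from reach(b,g), blue(g,c)
round 2: derive reach(b,f) via R1 from reach(b,e), blue(e,f)
round 2: derive reach(b,j) via R1 from reach(b,e), blue(e,j)
round 2: derive reach(e,c) via R1 from reach(e,g), blue(g,c)
round 2: derive reach(e,e) via R1 from reach(e,j), blue(j,e)
round 2: derive reach(j,g) via R1 from reach(j,e), blue(e,g)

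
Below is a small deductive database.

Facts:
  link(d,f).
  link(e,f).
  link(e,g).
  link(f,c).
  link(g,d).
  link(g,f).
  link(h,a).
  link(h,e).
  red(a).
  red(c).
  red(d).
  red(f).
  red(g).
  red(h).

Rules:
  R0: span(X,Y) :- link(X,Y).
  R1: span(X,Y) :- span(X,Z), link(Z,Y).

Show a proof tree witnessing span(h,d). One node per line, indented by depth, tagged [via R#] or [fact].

span(h,d)  [via R1]
  span(h,g)  [via R1]
    span(h,e)  [via R0]
      link(h,e)  [fact]
    link(e,g)  [fact]
  link(g,d)  [fact]

round 1: derive span(d,f) via R0 from link(d,f)
round 1: derive span(e,f) via R0 from link(e,f)
round 1: derive span(e,g) via R0 from link(e,g)
round 1: derive span(f,c) via R0 from link(f,c)
round 1: derive span(g,d) via R0 from link(g,d)
round 1: derive span(g,f) via R0 from link(g,f)
round 1: derive span(h,a) via R0 from link(h,a)
round 1: derive span(h,e) via R0 from link(h,e)
round 2: derive span(d,c) via R1 from span(d,f), link(f,c)
round 2: derive span(e,c) via R1 from span(e,f), link(f,c)
round 2: derive span(e,d) via R1 from span(e,g), link(g,d)
round 2: derive span(g,c) via R1 from span(g,f), link(f,c)
round 2: derive span(h,f) via R1 from span(h,e), link(e,f)
round 2: derive span(h,g) via R1 from span(h,e), link(e,g)
round 3: derive span(h,c) via R1 from span(h,f), link(f,c)
round 3: derive span(h,d) via R1 from span(h,g), link(g,d)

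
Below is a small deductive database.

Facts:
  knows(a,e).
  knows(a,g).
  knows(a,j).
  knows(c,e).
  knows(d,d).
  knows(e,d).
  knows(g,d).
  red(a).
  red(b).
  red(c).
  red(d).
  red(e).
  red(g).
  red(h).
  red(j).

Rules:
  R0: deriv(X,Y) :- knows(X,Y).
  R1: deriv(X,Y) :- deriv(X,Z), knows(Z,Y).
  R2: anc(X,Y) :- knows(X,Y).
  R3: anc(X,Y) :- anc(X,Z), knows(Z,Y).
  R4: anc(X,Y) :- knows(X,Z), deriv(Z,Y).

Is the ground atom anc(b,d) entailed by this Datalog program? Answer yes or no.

no

round 1: derive deriv(a,e) via R0 from knows(a,e)
round 1: derive deriv(a,g) via R0 from knows(a,g)
round 1: derive deriv(a,j) via R0 from knows(a,j)
round 1: derive deriv(c,e) via R0 from knows(c,e)
round 1: derive deriv(d,d) via R0 from knows(d,d)
round 1: derive deriv(e,d) via R0 from knows(e,d)
round 1: derive deriv(g,d) via R0 from knows(g,d)
round 1: derive anc(a,e) via R2 from knows(a,e)
round 1: derive anc(a,g) via R2 from knows(a,g)
round 1: derive anc(a,j) via R2 from knows(a,j)
round 1: derive anc(c,e) via R2 from knows(c,e)
round 1: derive anc(d,d) via R2 from knows(d,d)
round 1: derive anc(e,d) via R2 from knows(e,d)
round 1: derive anc(g,d) via R2 from knows(g,d)
round 2: derive deriv(a,d) via R1 from deriv(a,e), knows(e,d)
round 2: derive deriv(c,d) via R1 from deriv(c,e), knows(e,d)
round 2: derive anc(a,d) via R3 from anc(a,e), knows(e,d)
round 2: derive anc(c,d) via R3 from anc(c,e), knows(e,d)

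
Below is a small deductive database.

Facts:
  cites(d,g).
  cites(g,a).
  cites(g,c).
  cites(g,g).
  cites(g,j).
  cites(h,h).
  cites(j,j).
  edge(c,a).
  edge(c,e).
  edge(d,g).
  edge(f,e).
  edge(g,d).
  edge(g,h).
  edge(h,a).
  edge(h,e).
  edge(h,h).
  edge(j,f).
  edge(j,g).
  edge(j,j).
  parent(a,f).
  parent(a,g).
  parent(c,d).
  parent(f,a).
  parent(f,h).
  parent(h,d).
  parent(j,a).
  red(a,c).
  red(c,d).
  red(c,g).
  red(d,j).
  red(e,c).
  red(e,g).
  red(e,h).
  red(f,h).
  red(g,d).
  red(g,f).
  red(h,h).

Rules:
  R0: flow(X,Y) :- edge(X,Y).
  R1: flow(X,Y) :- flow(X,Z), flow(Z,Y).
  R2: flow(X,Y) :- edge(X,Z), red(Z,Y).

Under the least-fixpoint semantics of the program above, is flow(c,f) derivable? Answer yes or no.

round 1: derive flow(c,a) via R0 from edge(c,a)
round 1: derive flow(c,e) via R0 from edge(c,e)
round 1: derive flow(d,g) via R0 from edge(d,g)
round 1: derive flow(f,e) via R0 from edge(f,e)
round 1: derive flow(g,d) via R0 from edge(g,d)
round 1: derive flow(g,h) via R0 from edge(g,h)
round 1: derive flow(h,a) via R0 from edge(h,a)
round 1: derive flow(h,e) via R0 from edge(h,e)
round 1: derive flow(h,h) via R0 from edge(h,h)
round 1: derive flow(j,f) via R0 from edge(j,f)
round 1: derive flow(j,g) via R0 from edge(j,g)
round 1: derive flow(j,j) via R0 from edge(j,j)
round 1: derive flow(c,c) via R2 from edge(c,a), red(a,c)
round 1: derive flow(c,g) via R2 from edge(c,e), red(e,g)
round 1: derive flow(c,h) via R2 from edge(c,e), red(e,h)
round 1: derive flow(d,d) via R2 from edge(d,g), red(g,d)
round 1: derive flow(d,f) via R2 from edge(d,g), red(g,f)
round 1: derive flow(f,c) via R2 from edge(f,e), red(e,c)
round 1: derive flow(f,g) via R2 from edge(f,e), red(e,g)
round 1: derive flow(f,h) via R2 from edge(f,e), red(e,h)
round 1: derive flow(g,j) via R2 from edge(g,d), red(d,j)
round 1: derive flow(h,c) via R2 from edge(h,a), red(a,c)
round 1: derive flow(h,g) via R2 from edge(h,e), red(e,g)
round 1: derive flow(j,d) via R2 from edge(j,g), red(g,d)
round 1: derive flow(j,h) via R2 from edge(j,f), red(f,h)
round 2: derive flow(c,d) via R1 from flow(c,g), flow(g,d)
round 2: derive flow(c,j) via R1 from flow(c,g), flow(g,j)
round 2: derive flow(d,c) via R1 from flow(d,f), flow(f,c)
round 2: derive flow(d,e) via R1 from flow(d,f), flow(f,e)
round 2: derive flow(d,h) via R1 from flow(d,f), flow(f,h)
round 2: derive flow(d,j) via R1 from flow(d,g), flow(g,j)
round 2: derive flow(f,a) via R1 from flow(f,c), flow(c,a)
round 2: derive flow(f,d) via R1 from flow(f,g), flow(g,d)
round 2: derive flow(f,j) via R1 from flow(f,g), flow(g,j)
round 2: derive flow(g,a) via R1 from flow(g,h), flow(h,a)
round 2: derive flow(g,c) via R1 from flow(g,h), flow(h,c)
round 2: derive flow(g,e) via R1 from flow(g,h), flow(h,e)
round 2: derive flow(g,f) via R1 from flow(g,d), flow(d,f)
round 2: derive flow(g,g) via R1 from flow(g,d), flow(d,g)
round 2: derive flow(h,d) via R1 from flow(h,g), flow(g,d)
round 2: derive flow(h,j) via R1 from flow(h,g), flow(g,j)
round 2: derive flow(j,a) via R1 from flow(j,h), flow(h,a)
round 2: derive flow(j,c) via R1 from flow(j,f), flow(f,c)
round 2: derive flow(j,e) via R1 from flow(j,f), flow(f,e)
round 3: derive flow(c,f) via R1 from flow(c,d), flow(d,f)
round 3: derive flow(d,a) via R1 from flow(d,c), flow(c,a)
round 3: derive flow(f,f) via R1 from flow(f,d), flow(d,f)
round 3: derive flow(h,f) via R1 from flow(h,d), flow(d,f)

yes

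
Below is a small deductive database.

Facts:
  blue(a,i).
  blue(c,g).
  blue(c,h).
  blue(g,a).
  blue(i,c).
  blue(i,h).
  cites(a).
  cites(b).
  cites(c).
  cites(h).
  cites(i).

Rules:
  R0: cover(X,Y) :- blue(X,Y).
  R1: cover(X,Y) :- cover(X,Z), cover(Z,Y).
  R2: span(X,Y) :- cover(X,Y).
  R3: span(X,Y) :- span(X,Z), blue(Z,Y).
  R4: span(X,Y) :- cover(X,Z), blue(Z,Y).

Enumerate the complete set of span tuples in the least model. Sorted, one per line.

round 1: derive cover(a,i) via R0 from blue(a,i)
round 1: derive cover(c,g) via R0 from blue(c,g)
round 1: derive cover(c,h) via R0 from blue(c,h)
round 1: derive cover(g,a) via R0 from blue(g,a)
round 1: derive cover(i,c) via R0 from blue(i,c)
round 1: derive cover(i,h) via R0 from blue(i,h)
round 2: derive cover(a,c) via R1 from cover(a,i), cover(i,c)
round 2: derive cover(a,h) via R1 from cover(a,i), cover(i,h)
round 2: derive cover(c,a) via R1 from cover(c,g), cover(g,a)
round 2: derive cover(g,i) via R1 from cover(g,a), cover(a,i)
round 2: derive cover(i,g) via R1 from cover(i,c), cover(c,g)
round 2: derive span(a,i) via R2 from cover(a,i)
round 2: derive span(c,g) via R2 from cover(c,g)
round 2: derive span(c,h) via R2 from cover(c,h)
round 2: derive span(g,a) via R2 from cover(g,a)
round 2: derive span(i,c) via R2 from cover(i,c)
round 2: derive span(i,h) via R2 from cover(i,h)
round 2: derive span(a,c) via R4 from cover(a,i), blue(i,c)
round 2: derive span(a,h) via R4 from cover(a,i), blue(i,h)
round 2: derive span(c,a) via R4 from cover(c,g), blue(g,a)
round 2: derive span(g,i) via R4 from cover(g,a), blue(a,i)
round 2: derive span(i,g) via R4 from cover(i,c), blue(c,g)
round 3: derive cover(a,a) via R1 from cover(a,c), cover(c,a)
round 3: derive cover(a,g) via R1 from cover(a,c), cover(c,g)
round 3: derive cover(c,c) via R1 from cover(c,a), cover(a,c)
round 3: derive cover(c,i) via R1 from cover(c,a), cover(a,i)
round 3: derive cover(g,c) via R1 from cover(g,a), cover(a,c)
round 3: derive cover(g,g) via R1 from cover(g,i), cover(i,g)
round 3: derive cover(g,h) via R1 from cover(g,a), cover(a,h)
round 3: derive cover(i,a) via R1 from cover(i,c), cover(c,a)
round 3: derive cover(i,i) via R1 from cover(i,g), cover(g,i)
round 3: derive span(a,g) via R3 from span(a,c), blue(c,g)
round 3: derive span(c,i) via R3 from span(c,a), blue(a,i)
round 3: derive span(g,c) via R3 from span(g,i), blue(i,c)
round 3: derive span(g,h) via R3 from span(g,i), blue(i,h)
round 3: derive span(i,a) via R3 from span(i,g), blue(g,a)
round 4: derive span(a,a) via R2 from cover(a,a)
round 4: derive span(c,c) via R2 from cover(c,c)
round 4: derive span(g,g) via R2 from cover(g,g)
round 4: derive span(i,i) via R2 from cover(i,i)

span(a,a)
span(a,c)
span(a,g)
span(a,h)
span(a,i)
span(c,a)
span(c,c)
span(c,g)
span(c,h)
span(c,i)
span(g,a)
span(g,c)
span(g,g)
span(g,h)
span(g,i)
span(i,a)
span(i,c)
span(i,g)
span(i,h)
span(i,i)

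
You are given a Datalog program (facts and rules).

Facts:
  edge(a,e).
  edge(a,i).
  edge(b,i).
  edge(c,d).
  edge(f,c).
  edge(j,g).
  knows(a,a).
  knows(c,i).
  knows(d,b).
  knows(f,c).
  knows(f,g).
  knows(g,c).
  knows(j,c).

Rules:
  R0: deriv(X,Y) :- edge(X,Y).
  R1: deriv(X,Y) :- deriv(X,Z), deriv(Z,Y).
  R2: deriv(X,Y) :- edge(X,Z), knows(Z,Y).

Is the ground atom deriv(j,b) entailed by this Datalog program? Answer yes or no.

round 1: derive deriv(a,e) via R0 from edge(a,e)
round 1: derive deriv(a,i) via R0 from edge(a,i)
round 1: derive deriv(b,i) via R0 from edge(b,i)
round 1: derive deriv(c,d) via R0 from edge(c,d)
round 1: derive deriv(f,c) via R0 from edge(f,c)
round 1: derive deriv(j,g) via R0 from edge(j,g)
round 1: derive deriv(c,b) via R2 from edge(c,d), knows(d,b)
round 1: derive deriv(f,i) via R2 from edge(f,c), knows(c,i)
round 1: derive deriv(j,c) via R2 from edge(j,g), knows(g,c)
round 2: derive deriv(c,i) via R1 from deriv(c,b), deriv(b,i)
round 2: derive deriv(f,b) via R1 from deriv(f,c), deriv(c,b)
round 2: derive deriv(f,d) via R1 from deriv(f,c), deriv(c,d)
round 2: derive deriv(j,b) via R1 from deriv(j,c), deriv(c,b)
round 2: derive deriv(j,d) via R1 from deriv(j,c), deriv(c,d)
round 3: derive deriv(j,i) via R1 from deriv(j,b), deriv(b,i)

yes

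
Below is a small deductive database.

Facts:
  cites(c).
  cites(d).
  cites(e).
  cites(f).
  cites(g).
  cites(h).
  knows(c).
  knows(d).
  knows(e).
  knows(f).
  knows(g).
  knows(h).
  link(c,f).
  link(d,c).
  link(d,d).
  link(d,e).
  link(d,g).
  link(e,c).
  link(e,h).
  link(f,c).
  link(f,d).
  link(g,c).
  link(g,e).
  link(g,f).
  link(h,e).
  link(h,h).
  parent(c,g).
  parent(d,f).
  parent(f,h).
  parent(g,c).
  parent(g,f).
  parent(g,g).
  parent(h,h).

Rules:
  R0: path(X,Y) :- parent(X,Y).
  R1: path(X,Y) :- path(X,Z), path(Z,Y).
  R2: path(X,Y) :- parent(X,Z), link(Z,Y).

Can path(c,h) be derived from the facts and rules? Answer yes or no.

yes

round 1: derive path(c,g) via R0 from parent(c,g)
round 1: derive path(d,f) via R0 from parent(d,f)
round 1: derive path(f,h) via R0 from parent(f,h)
round 1: derive path(g,c) via R0 from parent(g,c)
round 1: derive path(g,f) via R0 from parent(g,f)
round 1: derive path(g,g) via R0 from parent(g,g)
round 1: derive path(h,h) via R0 from parent(h,h)
round 1: derive path(c,c) via R2 from parent(c,g), link(g,c)
round 1: derive path(c,e) via R2 from parent(c,g), link(g,e)
round 1: derive path(c,f) via R2 from parent(c,g), link(g,f)
round 1: derive path(d,c) via R2 from parent(d,f), link(f,c)
round 1: derive path(d,d) via R2 from parent(d,f), link(f,d)
round 1: derive path(f,e) via R2 from parent(f,h), link(h,e)
round 1: derive path(g,d) via R2 from parent(g,f), link(f,d)
round 1: derive path(g,e) via R2 from parent(g,g), link(g,e)
round 1: derive path(h,e) via R2 from parent(h,h), link(h,e)
round 2: derive path(c,d) via R1 from path(c,g), path(g,d)
round 2: derive path(c,h) via R1 from path(c,f), path(f,h)
round 2: derive path(d,e) via R1 from path(d,c), path(c,e)
round 2: derive path(d,g) via R1 from path(d,c), path(c,g)
round 2: derive path(d,h) via R1 from path(d,f), path(f,h)
round 2: derive path(g,h) via R1 from path(g,f), path(f,h)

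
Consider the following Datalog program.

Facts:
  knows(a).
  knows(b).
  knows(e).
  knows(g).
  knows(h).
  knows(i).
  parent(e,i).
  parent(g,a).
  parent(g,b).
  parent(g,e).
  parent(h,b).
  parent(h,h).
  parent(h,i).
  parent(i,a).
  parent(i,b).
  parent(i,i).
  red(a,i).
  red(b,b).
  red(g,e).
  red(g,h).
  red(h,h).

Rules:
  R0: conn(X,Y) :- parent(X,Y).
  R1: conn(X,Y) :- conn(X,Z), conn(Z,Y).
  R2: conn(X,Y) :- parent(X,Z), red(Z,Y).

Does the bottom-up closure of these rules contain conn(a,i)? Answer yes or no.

round 1: derive conn(e,i) via R0 from parent(e,i)
round 1: derive conn(g,a) via R0 from parent(g,a)
round 1: derive conn(g,b) via R0 from parent(g,b)
round 1: derive conn(g,e) via R0 from parent(g,e)
round 1: derive conn(h,b) via R0 from parent(h,b)
round 1: derive conn(h,h) via R0 from parent(h,h)
round 1: derive conn(h,i) via R0 from parent(h,i)
round 1: derive conn(i,a) via R0 from parent(i,a)
round 1: derive conn(i,b) via R0 from parent(i,b)
round 1: derive conn(i,i) via R0 from parent(i,i)
round 1: derive conn(g,i) via R2 from parent(g,a), red(a,i)
round 2: derive conn(e,a) via R1 from conn(e,i), conn(i,a)
round 2: derive conn(e,b) via R1 from conn(e,i), conn(i,b)
round 2: derive conn(h,a) via R1 from conn(h,i), conn(i,a)

no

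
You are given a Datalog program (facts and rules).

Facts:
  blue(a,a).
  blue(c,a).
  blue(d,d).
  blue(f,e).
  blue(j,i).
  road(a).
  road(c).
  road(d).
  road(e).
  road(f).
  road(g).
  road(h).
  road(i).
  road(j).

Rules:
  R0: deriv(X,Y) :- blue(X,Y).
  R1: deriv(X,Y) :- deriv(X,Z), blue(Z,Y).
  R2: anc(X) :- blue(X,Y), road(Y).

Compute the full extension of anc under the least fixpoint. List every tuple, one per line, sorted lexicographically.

anc(a)
anc(c)
anc(d)
anc(f)
anc(j)

round 1: derive anc(a) via R2 from blue(a,a), road(a)
round 1: derive anc(c) via R2 from blue(c,a), road(a)
round 1: derive anc(d) via R2 from blue(d,d), road(d)
round 1: derive anc(f) via R2 from blue(f,e), road(e)
round 1: derive anc(j) via R2 from blue(j,i), road(i)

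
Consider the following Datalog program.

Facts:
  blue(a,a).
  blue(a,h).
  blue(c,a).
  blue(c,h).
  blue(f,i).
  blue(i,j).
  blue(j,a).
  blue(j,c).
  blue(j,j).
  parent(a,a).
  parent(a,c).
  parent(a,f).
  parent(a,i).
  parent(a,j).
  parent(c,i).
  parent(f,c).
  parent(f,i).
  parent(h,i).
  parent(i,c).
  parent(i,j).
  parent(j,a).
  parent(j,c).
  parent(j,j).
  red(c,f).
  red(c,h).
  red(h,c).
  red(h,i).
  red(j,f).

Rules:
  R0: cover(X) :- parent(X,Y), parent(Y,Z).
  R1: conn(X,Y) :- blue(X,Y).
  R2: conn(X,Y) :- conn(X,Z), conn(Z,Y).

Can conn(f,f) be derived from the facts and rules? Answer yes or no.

no

round 1: derive conn(a,a) via R1 from blue(a,a)
round 1: derive conn(a,h) via R1 from blue(a,h)
round 1: derive conn(c,a) via R1 from blue(c,a)
round 1: derive conn(c,h) via R1 from blue(c,h)
round 1: derive conn(f,i) via R1 from blue(f,i)
round 1: derive conn(i,j) via R1 from blue(i,j)
round 1: derive conn(j,a) via R1 from blue(j,a)
round 1: derive conn(j,c) via R1 from blue(j,c)
round 1: derive conn(j,j) via R1 from blue(j,j)
round 2: derive conn(f,j) via R2 from conn(f,i), conn(i,j)
round 2: derive conn(i,a) via R2 from conn(i,j), conn(j,a)
round 2: derive conn(i,c) via R2 from conn(i,j), conn(j,c)
round 2: derive conn(j,h) via R2 from conn(j,a), conn(a,h)
round 3: derive conn(f,a) via R2 from conn(f,i), conn(i,a)
round 3: derive conn(f,c) via R2 from conn(f,i), conn(i,c)
round 3: derive conn(f,h) via R2 from conn(f,j), conn(j,h)
round 3: derive conn(i,h) via R2 from conn(i,a), conn(a,h)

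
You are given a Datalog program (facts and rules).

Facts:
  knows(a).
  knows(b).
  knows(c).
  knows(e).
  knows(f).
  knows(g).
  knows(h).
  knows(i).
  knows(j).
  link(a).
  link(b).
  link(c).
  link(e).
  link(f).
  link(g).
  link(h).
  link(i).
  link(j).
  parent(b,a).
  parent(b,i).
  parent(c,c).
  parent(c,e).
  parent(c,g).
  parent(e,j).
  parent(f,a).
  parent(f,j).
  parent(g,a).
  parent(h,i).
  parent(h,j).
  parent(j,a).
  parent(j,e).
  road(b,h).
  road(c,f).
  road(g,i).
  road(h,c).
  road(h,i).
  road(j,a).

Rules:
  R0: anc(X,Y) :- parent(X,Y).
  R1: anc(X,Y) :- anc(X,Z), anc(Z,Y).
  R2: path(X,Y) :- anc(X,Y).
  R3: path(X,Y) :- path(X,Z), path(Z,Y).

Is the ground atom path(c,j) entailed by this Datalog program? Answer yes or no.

round 1: derive anc(b,a) via R0 from parent(b,a)
round 1: derive anc(b,i) via R0 from parent(b,i)
round 1: derive anc(c,c) via R0 from parent(c,c)
round 1: derive anc(c,e) via R0 from parent(c,e)
round 1: derive anc(c,g) via R0 from parent(c,g)
round 1: derive anc(e,j) via R0 from parent(e,j)
round 1: derive anc(f,a) via R0 from parent(f,a)
round 1: derive anc(f,j) via R0 from parent(f,j)
round 1: derive anc(g,a) via R0 from parent(g,a)
round 1: derive anc(h,i) via R0 from parent(h,i)
round 1: derive anc(h,j) via R0 from parent(h,j)
round 1: derive anc(j,a) via R0 from parent(j,a)
round 1: derive anc(j,e) via R0 from parent(j,e)
round 2: derive anc(c,a) via R1 from anc(c,g), anc(g,a)
round 2: derive anc(c,j) via R1 from anc(c,e), anc(e,j)
round 2: derive anc(e,a) via R1 from anc(e,j), anc(j,a)
round 2: derive anc(e,e) via R1 from anc(e,j), anc(j,e)
round 2: derive anc(f,e) via R1 from anc(f,j), anc(j,e)
round 2: derive anc(h,a) via R1 from anc(h,j), anc(j,a)
round 2: derive anc(h,e) via R1 from anc(h,j), anc(j,e)
round 2: derive anc(j,j) via R1 from anc(j,e), anc(e,j)
round 2: derive path(b,a) via R2 from anc(b,a)
round 2: derive path(b,i) via R2 from anc(b,i)
round 2: derive path(c,c) via R2 from anc(c,c)
round 2: derive path(c,e) via R2 from anc(c,e)
round 2: derive path(c,g) via R2 from anc(c,g)
round 2: derive path(e,j) via R2 from anc(e,j)
round 2: derive path(f,a) via R2 from anc(f,a)
round 2: derive path(f,j) via R2 from anc(f,j)
round 2: derive path(g,a) via R2 from anc(g,a)
round 2: derive path(h,i) via R2 from anc(h,i)
round 2: derive path(h,j) via R2 from anc(h,j)
round 2: derive path(j,a) via R2 from anc(j,a)
round 2: derive path(j,e) via R2 from anc(j,e)
round 3: derive path(c,a) via R2 from anc(c,a)
round 3: derive path(c,j) via R2 from anc(c,j)
round 3: derive path(e,a) via R2 from anc(e,a)
round 3: derive path(e,e) via R2 from anc(e,e)
round 3: derive path(f,e) via R2 from anc(f,e)
round 3: derive path(h,a) via R2 from anc(h,a)
round 3: derive path(h,e) via R2 from anc(h,e)
round 3: derive path(j,j) via R2 from anc(j,j)

yes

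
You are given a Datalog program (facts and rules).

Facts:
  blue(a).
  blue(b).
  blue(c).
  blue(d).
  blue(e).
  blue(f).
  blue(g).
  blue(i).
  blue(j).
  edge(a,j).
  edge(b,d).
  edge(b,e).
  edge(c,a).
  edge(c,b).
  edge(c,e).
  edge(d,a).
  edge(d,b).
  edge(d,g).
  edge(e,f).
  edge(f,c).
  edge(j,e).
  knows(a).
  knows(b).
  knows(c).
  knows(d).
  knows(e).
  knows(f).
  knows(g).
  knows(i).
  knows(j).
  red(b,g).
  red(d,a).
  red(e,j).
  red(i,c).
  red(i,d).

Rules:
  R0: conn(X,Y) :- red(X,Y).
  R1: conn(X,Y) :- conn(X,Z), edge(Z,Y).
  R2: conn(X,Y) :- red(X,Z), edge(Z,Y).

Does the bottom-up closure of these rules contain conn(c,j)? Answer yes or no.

round 1: derive conn(b,g) via R0 from red(b,g)
round 1: derive conn(d,a) via R0 from red(d,a)
round 1: derive conn(e,j) via R0 from red(e,j)
round 1: derive conn(i,c) via R0 from red(i,c)
round 1: derive conn(i,d) via R0 from red(i,d)
round 1: derive conn(d,j) via R2 from red(d,a), edge(a,j)
round 1: derive conn(e,e) via R2 from red(e,j), edge(j,e)
round 1: derive conn(i,a) via R2 from red(i,c), edge(c,a)
round 1: derive conn(i,b) via R2 from red(i,c), edge(c,b)
round 1: derive conn(i,e) via R2 from red(i,c), edge(c,e)
round 1: derive conn(i,g) via R2 from red(i,d), edge(d,g)
round 2: derive conn(d,e) via R1 from conn(d,j), edge(j,e)
round 2: derive conn(e,f) via R1 from conn(e,e), edge(e,f)
round 2: derive conn(i,f) via R1 from conn(i,e), edge(e,f)
round 2: derive conn(i,j) via R1 from conn(i,a), edge(a,j)
round 3: derive conn(d,f) via R1 from conn(d,e), edge(e,f)
round 3: derive conn(e,c) via R1 from conn(e,f), edge(f,c)
round 4: derive conn(d,c) via R1 from conn(d,f), edge(f,c)
round 4: derive conn(e,a) via R1 from conn(e,c), edge(c,a)
round 4: derive conn(e,b) via R1 from conn(e,c), edge(c,b)
round 5: derive conn(d,b) via R1 from conn(d,c), edge(c,b)
round 5: derive conn(e,d) via R1 from conn(e,b), edge(b,d)
round 6: derive conn(d,d) via R1 from conn(d,b), edge(b,d)
round 6: derive conn(e,g) via R1 from conn(e,d), edge(d,g)
round 7: derive conn(d,g) via R1 from conn(d,d), edge(d,g)

no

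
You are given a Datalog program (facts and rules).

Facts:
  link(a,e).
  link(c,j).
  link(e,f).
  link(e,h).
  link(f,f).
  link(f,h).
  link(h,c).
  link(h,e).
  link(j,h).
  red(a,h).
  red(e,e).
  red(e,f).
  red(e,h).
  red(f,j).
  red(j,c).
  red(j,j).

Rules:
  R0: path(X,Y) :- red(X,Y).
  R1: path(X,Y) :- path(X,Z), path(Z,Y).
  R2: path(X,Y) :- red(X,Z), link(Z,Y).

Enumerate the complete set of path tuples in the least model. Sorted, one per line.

path(a,c)
path(a,e)
path(a,f)
path(a,h)
path(a,j)
path(e,c)
path(e,e)
path(e,f)
path(e,h)
path(e,j)
path(f,c)
path(f,h)
path(f,j)
path(j,c)
path(j,h)
path(j,j)

round 1: derive path(a,h) via R0 from red(a,h)
round 1: derive path(e,e) via R0 from red(e,e)
round 1: derive path(e,f) via R0 from red(e,f)
round 1: derive path(e,h) via R0 from red(e,h)
round 1: derive path(f,j) via R0 from red(f,j)
round 1: derive path(j,c) via R0 from red(j,c)
round 1: derive path(j,j) via R0 from red(j,j)
round 1: derive path(a,c) via R2 from red(a,h), link(h,c)
round 1: derive path(a,e) via R2 from red(a,h), link(h,e)
round 1: derive path(e,c) via R2 from red(e,h), link(h,c)
round 1: derive path(f,h) via R2 from red(f,j), link(j,h)
round 1: derive path(j,h) via R2 from red(j,j), link(j,h)
round 2: derive path(a,f) via R1 from path(a,e), path(e,f)
round 2: derive path(e,j) via R1 from path(e,f), path(f,j)
round 2: derive path(f,c) via R1 from path(f,j), path(j,c)
round 3: derive path(a,j) via R1 from path(a,e), path(e,j)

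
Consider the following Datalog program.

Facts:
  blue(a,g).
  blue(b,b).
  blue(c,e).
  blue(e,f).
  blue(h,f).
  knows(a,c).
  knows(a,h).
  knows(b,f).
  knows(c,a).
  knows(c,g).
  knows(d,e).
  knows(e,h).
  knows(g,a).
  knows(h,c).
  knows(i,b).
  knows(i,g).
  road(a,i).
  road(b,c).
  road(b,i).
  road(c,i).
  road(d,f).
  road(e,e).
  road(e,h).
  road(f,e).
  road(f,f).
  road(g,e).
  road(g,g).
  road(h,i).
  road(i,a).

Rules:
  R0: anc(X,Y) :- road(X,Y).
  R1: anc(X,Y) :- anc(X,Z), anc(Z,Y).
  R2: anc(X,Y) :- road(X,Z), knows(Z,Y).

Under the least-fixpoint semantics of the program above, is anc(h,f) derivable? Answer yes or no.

no

round 1: derive anc(a,i) via R0 from road(a,i)
round 1: derive anc(b,c) via R0 from road(b,c)
round 1: derive anc(b,i) via R0 from road(b,i)
round 1: derive anc(c,i) via R0 from road(c,i)
round 1: derive anc(d,f) via R0 from road(d,f)
round 1: derive anc(e,e) via R0 from road(e,e)
round 1: derive anc(e,h) via R0 from road(e,h)
round 1: derive anc(f,e) via R0 from road(f,e)
round 1: derive anc(f,f) via R0 from road(f,f)
round 1: derive anc(g,e) via R0 from road(g,e)
round 1: derive anc(g,g) via R0 from road(g,g)
round 1: derive anc(h,i) via R0 from road(h,i)
round 1: derive anc(i,a) via R0 from road(i,a)
round 1: derive anc(a,b) via R2 from road(a,i), knows(i,b)
round 1: derive anc(a,g) via R2 from road(a,i), knows(i,g)
round 1: derive anc(b,a) via R2 from road(b,c), knows(c,a)
round 1: derive anc(b,b) via R2 from road(b,i), knows(i,b)
round 1: derive anc(b,g) via R2 from road(b,c), knows(c,g)
round 1: derive anc(c,b) via R2 from road(c,i), knows(i,b)
round 1: derive anc(c,g) via R2 from road(c,i), knows(i,g)
round 1: derive anc(e,c) via R2 from road(e,h), knows(h,c)
round 1: derive anc(f,h) via R2 from road(f,e), knows(e,h)
round 1: derive anc(g,a) via R2 from road(g,g), knows(g,a)
round 1: derive anc(g,h) via R2 from road(g,e), knows(e,h)
round 1: derive anc(h,b) via R2 from road(h,i), knows(i,b)
round 1: derive anc(h,g) via R2 from road(h,i), knows(i,g)
round 1: derive anc(i,c) via R2 from road(i,a), knows(a,c)
round 1: derive anc(i,h) via R2 from road(i,a), knows(a,h)
round 2: derive anc(a,a) via R1 from anc(a,b), anc(b,a)
round 2: derive anc(a,c) via R1 from anc(a,b), anc(b,c)
round 2: derive anc(a,e) via R1 from anc(a,g), anc(g,e)
round 2: derive anc(a,h) via R1 from anc(a,g), anc(g,h)
round 2: derive anc(b,e) via R1 from anc(b,g), anc(g,e)
round 2: derive anc(b,h) via R1 from anc(b,g), anc(g,h)
round 2: derive anc(c,a) via R1 from anc(c,b), anc(b,a)
round 2: derive anc(c,c) via R1 from anc(c,b), anc(b,c)
round 2: derive anc(c,e) via R1 from anc(c,g), anc(g,e)
round 2: derive anc(c,h) via R1 from anc(c,g), anc(g,h)
round 2: derive anc(d,e) via R1 from anc(d,f), anc(f,e)
round 2: derive anc(d,h) via R1 from anc(d,f), anc(f,h)
round 2: derive anc(e,b) via R1 from anc(e,c), anc(c,b)
round 2: derive anc(e,g) via R1 from anc(e,c), anc(c,g)
round 2: derive anc(e,i) via R1 from anc(e,c), anc(c,i)
round 2: derive anc(f,b) via R1 from anc(f,h), anc(h,b)
round 2: derive anc(f,c) via R1 from anc(f,e), anc(e,c)
round 2: derive anc(f,g) via R1 from anc(f,h), anc(h,g)
round 2: derive anc(f,i) via R1 from anc(f,h), anc(h,i)
round 2: derive anc(g,b) via R1 from anc(g,a), anc(a,b)
round 2: derive anc(g,c) via R1 from anc(g,e), anc(e,c)
round 2: derive anc(g,i) via R1 from anc(g,a), anc(a,i)
round 2: derive anc(h,a) via R1 from anc(h,b), anc(b,a)
round 2: derive anc(h,c) via R1 from anc(h,b), anc(b,c)
round 2: derive anc(h,e) via R1 from anc(h,g), anc(g,e)
round 2: derive anc(h,h) via R1 from anc(h,g), anc(g,h)
round 2: derive anc(i,b) via R1 from anc(i,a), anc(a,b)
round 2: derive anc(i,g) via R1 from anc(i,a), anc(a,g)
round 2: derive anc(i,i) via R1 from anc(i,a), anc(a,i)
round 3: derive anc(d,a) via R1 from anc(d,h), anc(h,a)
round 3: derive anc(d,b) via R1 from anc(d,e), anc(e,b)
round 3: derive anc(d,c) via R1 from anc(d,e), anc(e,c)
round 3: derive anc(d,g) via R1 from anc(d,e), anc(e,g)
round 3: derive anc(d,i) via R1 from anc(d,e), anc(e,i)
round 3: derive anc(e,a) via R1 from anc(e,b), anc(b,a)
round 3: derive anc(f,a) via R1 from anc(f,b), anc(b,a)
round 3: derive anc(i,e) via R1 from anc(i,a), anc(a,e)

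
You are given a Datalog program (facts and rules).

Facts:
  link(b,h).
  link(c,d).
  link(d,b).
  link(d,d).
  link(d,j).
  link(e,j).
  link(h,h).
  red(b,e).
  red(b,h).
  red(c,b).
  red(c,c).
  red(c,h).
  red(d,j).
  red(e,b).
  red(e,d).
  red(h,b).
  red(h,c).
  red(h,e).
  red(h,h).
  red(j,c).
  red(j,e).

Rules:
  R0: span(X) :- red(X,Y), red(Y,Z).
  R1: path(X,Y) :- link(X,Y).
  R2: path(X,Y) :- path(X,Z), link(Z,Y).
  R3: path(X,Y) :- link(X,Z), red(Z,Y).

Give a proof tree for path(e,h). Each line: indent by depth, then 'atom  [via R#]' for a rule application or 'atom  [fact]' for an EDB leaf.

round 1: derive path(b,h) via R1 from link(b,h)
round 1: derive path(c,d) via R1 from link(c,d)
round 1: derive path(d,b) via R1 from link(d,b)
round 1: derive path(d,d) via R1 from link(d,d)
round 1: derive path(d,j) via R1 from link(d,j)
round 1: derive path(e,j) via R1 from link(e,j)
round 1: derive path(h,h) via R1 from link(h,h)
round 1: derive path(b,b) via R3 from link(b,h), red(h,b)
round 1: derive path(b,c) via R3 from link(b,h), red(h,c)
round 1: derive path(b,e) via R3 from link(b,h), red(h,e)
round 1: derive path(c,j) via R3 from link(c,d), red(d,j)
round 1: derive path(d,c) via R3 from link(d,j), red(j,c)
round 1: derive path(d,e) via R3 from link(d,b), red(b,e)
round 1: derive path(d,h) via R3 from link(d,b), red(b,h)
round 1: derive path(e,c) via R3 from link(e,j), red(j,c)
round 1: derive path(e,e) via R3 from link(e,j), red(j,e)
round 1: derive path(h,b) via R3 from link(h,h), red(h,b)
round 1: derive path(h,c) via R3 from link(h,h), red(h,c)
round 1: derive path(h,e) via R3 from link(h,h), red(h,e)
round 2: derive path(b,d) via R2 from path(b,c), link(c,d)
round 2: derive path(b,j) via R2 from path(b,e), link(e,j)
round 2: derive path(c,b) via R2 from path(c,d), link(d,b)
round 2: derive path(e,d) via R2 from path(e,c), link(c,d)
round 2: derive path(h,d) via R2 from path(h,c), link(c,d)
round 2: derive path(h,j) via R2 from path(h,e), link(e,j)
round 3: derive path(c,h) via R2 from path(c,b), link(b,h)
round 3: derive path(e,b) via R2 from path(e,d), link(d,b)
round 4: derive path(e,h) via R2 from path(e,b), link(b,h)

path(e,h)  [via R2]
  path(e,b)  [via R2]
    path(e,d)  [via R2]
      path(e,c)  [via R3]
        link(e,j)  [fact]
        red(j,c)  [fact]
      link(c,d)  [fact]
    link(d,b)  [fact]
  link(b,h)  [fact]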